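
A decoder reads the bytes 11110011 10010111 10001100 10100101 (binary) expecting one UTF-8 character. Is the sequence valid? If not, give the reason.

Leading byte 0xF3 = 11110011 → 4-byte form.
Continuation bytes 0x97=10010111, 0x8C=10001100, 0xA5=10100101 all match 10xxxxxx.
Decoded value 0xD7325 is ≥ 0x10000 (shortest form) and not a surrogate.

valid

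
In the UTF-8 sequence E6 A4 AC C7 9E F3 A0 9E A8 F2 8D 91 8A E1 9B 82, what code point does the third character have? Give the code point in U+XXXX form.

Offset 0: leading byte 0xE6 = 11100110 → 3-byte char #1 = E6 A4 AC.
Offset 3: leading byte 0xC7 = 11000111 → 2-byte char #2 = C7 9E.
Offset 5: leading byte 0xF3 = 11110011 → 4-byte char #3 = F3 A0 9E A8.
Leading byte 0xF3 = 11110011 matches 11110xxx → 4-byte sequence.
Byte 1: 0xF3 = 11110011, payload 011 (3 bits).
Byte 2: 0xA0 = 10100000 (10xxxxxx ✓), payload 100000.
Byte 3: 0x9E = 10011110 (10xxxxxx ✓), payload 011110.
Byte 4: 0xA8 = 10101000 (10xxxxxx ✓), payload 101000.
Concatenate: 011100000011110101000 = 0xE07A8 (21 bits → U+E07A8).

U+E07A8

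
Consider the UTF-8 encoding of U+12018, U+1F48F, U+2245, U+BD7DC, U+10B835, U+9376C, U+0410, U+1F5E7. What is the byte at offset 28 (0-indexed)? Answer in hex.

0xA7

U+12018 → 4-byte form F0 92 80 98 at offsets 0–3.
U+1F48F → 4-byte form F0 9F 92 8F at offsets 4–7.
U+2245 → 3-byte form E2 89 85 at offsets 8–10.
U+BD7DC → 4-byte form F2 BD 9F 9C at offsets 11–14.
U+10B835 → 4-byte form F4 8B A0 B5 at offsets 15–18.
U+9376C → 4-byte form F2 93 9D AC at offsets 19–22.
U+0410 → 2-byte form D0 90 at offsets 23–24.
U+1F5E7 → 4-byte form F0 9F 97 A7 at offsets 25–28.
Offset 28 falls in char 8's range; it's byte 4 of F0 9F 97 A7 = 0xA7.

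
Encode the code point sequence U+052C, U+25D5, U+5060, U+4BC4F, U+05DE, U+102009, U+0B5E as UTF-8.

U+052C: 2-byte form → D4 AC.
U+25D5: 3-byte form → E2 97 95.
U+5060: 3-byte form → E5 81 A0.
U+4BC4F: 4-byte form → F1 8B B1 8F.
U+05DE: 2-byte form → D7 9E.
U+102009: 4-byte form → F4 82 80 89.
U+0B5E: 3-byte form → E0 AD 9E.
Concatenated (21 bytes): D4 AC E2 97 95 E5 81 A0 F1 8B B1 8F D7 9E F4 82 80 89 E0 AD 9E.

D4 AC E2 97 95 E5 81 A0 F1 8B B1 8F D7 9E F4 82 80 89 E0 AD 9E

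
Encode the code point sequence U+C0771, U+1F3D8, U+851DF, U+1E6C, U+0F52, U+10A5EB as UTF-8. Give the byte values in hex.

U+C0771: 4-byte form → F3 80 9D B1.
U+1F3D8: 4-byte form → F0 9F 8F 98.
U+851DF: 4-byte form → F2 85 87 9F.
U+1E6C: 3-byte form → E1 B9 AC.
U+0F52: 3-byte form → E0 BD 92.
U+10A5EB: 4-byte form → F4 8A 97 AB.
Concatenated (22 bytes): F3 80 9D B1 F0 9F 8F 98 F2 85 87 9F E1 B9 AC E0 BD 92 F4 8A 97 AB.

F3 80 9D B1 F0 9F 8F 98 F2 85 87 9F E1 B9 AC E0 BD 92 F4 8A 97 AB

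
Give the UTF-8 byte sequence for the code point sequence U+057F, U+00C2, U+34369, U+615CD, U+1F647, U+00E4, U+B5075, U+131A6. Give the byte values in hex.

D5 BF C3 82 F0 B4 8D A9 F1 A1 97 8D F0 9F 99 87 C3 A4 F2 B5 81 B5 F0 93 86 A6

U+057F: 2-byte form → D5 BF.
U+00C2: 2-byte form → C3 82.
U+34369: 4-byte form → F0 B4 8D A9.
U+615CD: 4-byte form → F1 A1 97 8D.
U+1F647: 4-byte form → F0 9F 99 87.
U+00E4: 2-byte form → C3 A4.
U+B5075: 4-byte form → F2 B5 81 B5.
U+131A6: 4-byte form → F0 93 86 A6.
Concatenated (26 bytes): D5 BF C3 82 F0 B4 8D A9 F1 A1 97 8D F0 9F 99 87 C3 A4 F2 B5 81 B5 F0 93 86 A6.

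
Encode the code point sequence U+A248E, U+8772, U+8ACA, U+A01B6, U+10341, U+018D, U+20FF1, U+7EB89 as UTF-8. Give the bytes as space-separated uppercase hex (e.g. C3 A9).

U+A248E: 4-byte form → F2 A2 92 8E.
U+8772: 3-byte form → E8 9D B2.
U+8ACA: 3-byte form → E8 AB 8A.
U+A01B6: 4-byte form → F2 A0 86 B6.
U+10341: 4-byte form → F0 90 8D 81.
U+018D: 2-byte form → C6 8D.
U+20FF1: 4-byte form → F0 A0 BF B1.
U+7EB89: 4-byte form → F1 BE AE 89.
Concatenated (28 bytes): F2 A2 92 8E E8 9D B2 E8 AB 8A F2 A0 86 B6 F0 90 8D 81 C6 8D F0 A0 BF B1 F1 BE AE 89.

F2 A2 92 8E E8 9D B2 E8 AB 8A F2 A0 86 B6 F0 90 8D 81 C6 8D F0 A0 BF B1 F1 BE AE 89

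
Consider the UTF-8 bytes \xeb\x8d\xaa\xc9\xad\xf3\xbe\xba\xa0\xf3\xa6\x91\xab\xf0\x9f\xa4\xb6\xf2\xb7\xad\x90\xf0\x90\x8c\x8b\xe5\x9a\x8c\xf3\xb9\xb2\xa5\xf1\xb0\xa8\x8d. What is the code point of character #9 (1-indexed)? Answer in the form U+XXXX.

Offset 0: leading byte 0xEB = 11101011 → 3-byte char #1 = EB 8D AA.
Offset 3: leading byte 0xC9 = 11001001 → 2-byte char #2 = C9 AD.
Offset 5: leading byte 0xF3 = 11110011 → 4-byte char #3 = F3 BE BA A0.
Offset 9: leading byte 0xF3 = 11110011 → 4-byte char #4 = F3 A6 91 AB.
Offset 13: leading byte 0xF0 = 11110000 → 4-byte char #5 = F0 9F A4 B6.
Offset 17: leading byte 0xF2 = 11110010 → 4-byte char #6 = F2 B7 AD 90.
Offset 21: leading byte 0xF0 = 11110000 → 4-byte char #7 = F0 90 8C 8B.
Offset 25: leading byte 0xE5 = 11100101 → 3-byte char #8 = E5 9A 8C.
Offset 28: leading byte 0xF3 = 11110011 → 4-byte char #9 = F3 B9 B2 A5.
Leading byte 0xF3 = 11110011 matches 11110xxx → 4-byte sequence.
Byte 1: 0xF3 = 11110011, payload 011 (3 bits).
Byte 2: 0xB9 = 10111001 (10xxxxxx ✓), payload 111001.
Byte 3: 0xB2 = 10110010 (10xxxxxx ✓), payload 110010.
Byte 4: 0xA5 = 10100101 (10xxxxxx ✓), payload 100101.
Concatenate: 011111001110010100101 = 0xF9CA5 (21 bits → U+F9CA5).

U+F9CA5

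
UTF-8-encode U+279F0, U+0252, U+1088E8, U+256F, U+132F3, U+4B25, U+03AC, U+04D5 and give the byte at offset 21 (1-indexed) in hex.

0xCE

1-indexed offset 21 is 0-indexed offset 20.
U+279F0 → 4-byte form F0 A7 A7 B0 at offsets 0–3.
U+0252 → 2-byte form C9 92 at offsets 4–5.
U+1088E8 → 4-byte form F4 88 A3 A8 at offsets 6–9.
U+256F → 3-byte form E2 95 AF at offsets 10–12.
U+132F3 → 4-byte form F0 93 8B B3 at offsets 13–16.
U+4B25 → 3-byte form E4 AC A5 at offsets 17–19.
U+03AC → 2-byte form CE AC at offsets 20–21.
Offset 20 falls in char 7's range; it's byte 1 of CE AC = 0xCE.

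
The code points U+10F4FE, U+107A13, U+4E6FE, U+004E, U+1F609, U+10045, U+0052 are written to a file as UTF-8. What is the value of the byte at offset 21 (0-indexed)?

0x52

U+10F4FE → 4-byte form F4 8F 93 BE at offsets 0–3.
U+107A13 → 4-byte form F4 87 A8 93 at offsets 4–7.
U+4E6FE → 4-byte form F1 8E 9B BE at offsets 8–11.
U+004E → 1-byte form 4E at offsets 12–12.
U+1F609 → 4-byte form F0 9F 98 89 at offsets 13–16.
U+10045 → 4-byte form F0 90 81 85 at offsets 17–20.
U+0052 → 1-byte form 52 at offsets 21–21.
Offset 21 falls in char 7's range; it's byte 1 of 52 = 0x52.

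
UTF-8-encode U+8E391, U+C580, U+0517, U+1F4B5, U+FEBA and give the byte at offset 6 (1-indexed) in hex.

1-indexed offset 6 is 0-indexed offset 5.
U+8E391 → 4-byte form F2 8E 8E 91 at offsets 0–3.
U+C580 → 3-byte form EC 96 80 at offsets 4–6.
Offset 5 falls in char 2's range; it's byte 2 of EC 96 80 = 0x96.

0x96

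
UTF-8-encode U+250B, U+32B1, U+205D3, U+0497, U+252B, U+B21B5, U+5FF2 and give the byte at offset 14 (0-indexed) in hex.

U+250B → 3-byte form E2 94 8B at offsets 0–2.
U+32B1 → 3-byte form E3 8A B1 at offsets 3–5.
U+205D3 → 4-byte form F0 A0 97 93 at offsets 6–9.
U+0497 → 2-byte form D2 97 at offsets 10–11.
U+252B → 3-byte form E2 94 AB at offsets 12–14.
Offset 14 falls in char 5's range; it's byte 3 of E2 94 AB = 0xAB.

0xAB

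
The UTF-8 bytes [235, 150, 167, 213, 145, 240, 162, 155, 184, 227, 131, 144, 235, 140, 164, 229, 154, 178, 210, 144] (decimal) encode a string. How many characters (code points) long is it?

Byte at offset 0: 0xEB = 11101011 → 3-byte char (#1). Advance 3.
Byte at offset 3: 0xD5 = 11010101 → 2-byte char (#2). Advance 2.
Byte at offset 5: 0xF0 = 11110000 → 4-byte char (#3). Advance 4.
Byte at offset 9: 0xE3 = 11100011 → 3-byte char (#4). Advance 3.
Byte at offset 12: 0xEB = 11101011 → 3-byte char (#5). Advance 3.
Byte at offset 15: 0xE5 = 11100101 → 3-byte char (#6). Advance 3.
Byte at offset 18: 0xD2 = 11010010 → 2-byte char (#7). Advance 2.
Reached end at offset 20 after 7 code points.

7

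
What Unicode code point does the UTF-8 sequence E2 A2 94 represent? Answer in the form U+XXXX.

Leading byte 0xE2 = 11100010 matches 1110xxxx → 3-byte sequence.
Byte 1: 0xE2 = 11100010, payload 0010 (4 bits).
Byte 2: 0xA2 = 10100010 (10xxxxxx ✓), payload 100010.
Byte 3: 0x94 = 10010100 (10xxxxxx ✓), payload 010100.
Concatenate: 0010100010010100 = 0x2894 (16 bits → U+2894).

U+2894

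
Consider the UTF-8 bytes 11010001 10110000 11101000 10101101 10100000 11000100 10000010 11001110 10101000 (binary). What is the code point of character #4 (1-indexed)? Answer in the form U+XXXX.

Offset 0: leading byte 0xD1 = 11010001 → 2-byte char #1 = D1 B0.
Offset 2: leading byte 0xE8 = 11101000 → 3-byte char #2 = E8 AD A0.
Offset 5: leading byte 0xC4 = 11000100 → 2-byte char #3 = C4 82.
Offset 7: leading byte 0xCE = 11001110 → 2-byte char #4 = CE A8.
Leading byte 0xCE = 11001110 matches 110xxxxx → 2-byte sequence.
Byte 1: 0xCE = 11001110, payload 01110 (5 bits).
Byte 2: 0xA8 = 10101000 (10xxxxxx ✓), payload 101000.
Concatenate: 01110101000 = 0x3A8 (11 bits → U+03A8).

U+03A8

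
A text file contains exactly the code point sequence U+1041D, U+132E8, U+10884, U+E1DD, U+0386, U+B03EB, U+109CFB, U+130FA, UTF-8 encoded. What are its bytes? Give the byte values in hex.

U+1041D: 4-byte form → F0 90 90 9D.
U+132E8: 4-byte form → F0 93 8B A8.
U+10884: 4-byte form → F0 90 A2 84.
U+E1DD: 3-byte form → EE 87 9D.
U+0386: 2-byte form → CE 86.
U+B03EB: 4-byte form → F2 B0 8F AB.
U+109CFB: 4-byte form → F4 89 B3 BB.
U+130FA: 4-byte form → F0 93 83 BA.
Concatenated (29 bytes): F0 90 90 9D F0 93 8B A8 F0 90 A2 84 EE 87 9D CE 86 F2 B0 8F AB F4 89 B3 BB F0 93 83 BA.

F0 90 90 9D F0 93 8B A8 F0 90 A2 84 EE 87 9D CE 86 F2 B0 8F AB F4 89 B3 BB F0 93 83 BA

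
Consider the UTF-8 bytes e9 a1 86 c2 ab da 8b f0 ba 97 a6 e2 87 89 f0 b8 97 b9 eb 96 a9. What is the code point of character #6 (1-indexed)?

U+385F9

Offset 0: leading byte 0xE9 = 11101001 → 3-byte char #1 = E9 A1 86.
Offset 3: leading byte 0xC2 = 11000010 → 2-byte char #2 = C2 AB.
Offset 5: leading byte 0xDA = 11011010 → 2-byte char #3 = DA 8B.
Offset 7: leading byte 0xF0 = 11110000 → 4-byte char #4 = F0 BA 97 A6.
Offset 11: leading byte 0xE2 = 11100010 → 3-byte char #5 = E2 87 89.
Offset 14: leading byte 0xF0 = 11110000 → 4-byte char #6 = F0 B8 97 B9.
Leading byte 0xF0 = 11110000 matches 11110xxx → 4-byte sequence.
Byte 1: 0xF0 = 11110000, payload 000 (3 bits).
Byte 2: 0xB8 = 10111000 (10xxxxxx ✓), payload 111000.
Byte 3: 0x97 = 10010111 (10xxxxxx ✓), payload 010111.
Byte 4: 0xB9 = 10111001 (10xxxxxx ✓), payload 111001.
Concatenate: 000111000010111111001 = 0x385F9 (21 bits → U+385F9).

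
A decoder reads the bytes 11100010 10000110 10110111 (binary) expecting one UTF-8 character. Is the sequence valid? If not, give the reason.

valid

Leading byte 0xE2 = 11100010 → 3-byte form.
Continuation bytes 0x86=10000110, 0xB7=10110111 all match 10xxxxxx.
Decoded value 0x21B7 is ≥ 0x800 (shortest form) and not a surrogate.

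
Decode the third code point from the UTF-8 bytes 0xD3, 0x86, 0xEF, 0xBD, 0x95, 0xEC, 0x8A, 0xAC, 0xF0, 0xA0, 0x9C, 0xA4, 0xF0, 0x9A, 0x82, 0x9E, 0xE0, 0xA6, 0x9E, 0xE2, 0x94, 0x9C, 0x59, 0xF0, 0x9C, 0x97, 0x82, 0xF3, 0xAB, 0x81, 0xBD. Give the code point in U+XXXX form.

U+C2AC

Offset 0: leading byte 0xD3 = 11010011 → 2-byte char #1 = D3 86.
Offset 2: leading byte 0xEF = 11101111 → 3-byte char #2 = EF BD 95.
Offset 5: leading byte 0xEC = 11101100 → 3-byte char #3 = EC 8A AC.
Leading byte 0xEC = 11101100 matches 1110xxxx → 3-byte sequence.
Byte 1: 0xEC = 11101100, payload 1100 (4 bits).
Byte 2: 0x8A = 10001010 (10xxxxxx ✓), payload 001010.
Byte 3: 0xAC = 10101100 (10xxxxxx ✓), payload 101100.
Concatenate: 1100001010101100 = 0xC2AC (16 bits → U+C2AC).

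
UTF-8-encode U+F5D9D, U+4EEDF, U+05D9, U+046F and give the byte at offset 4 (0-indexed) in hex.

U+F5D9D → 4-byte form F3 B5 B6 9D at offsets 0–3.
U+4EEDF → 4-byte form F1 8E BB 9F at offsets 4–7.
Offset 4 falls in char 2's range; it's byte 1 of F1 8E BB 9F = 0xF1.

0xF1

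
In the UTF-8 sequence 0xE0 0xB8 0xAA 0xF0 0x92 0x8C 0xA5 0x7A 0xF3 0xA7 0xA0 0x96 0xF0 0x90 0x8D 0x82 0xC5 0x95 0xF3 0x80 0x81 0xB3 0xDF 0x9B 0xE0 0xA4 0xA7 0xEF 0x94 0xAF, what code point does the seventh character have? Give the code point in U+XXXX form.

Offset 0: leading byte 0xE0 = 11100000 → 3-byte char #1 = E0 B8 AA.
Offset 3: leading byte 0xF0 = 11110000 → 4-byte char #2 = F0 92 8C A5.
Offset 7: leading byte 0x7A = 01111010 → 1-byte char #3 = 7A.
Offset 8: leading byte 0xF3 = 11110011 → 4-byte char #4 = F3 A7 A0 96.
Offset 12: leading byte 0xF0 = 11110000 → 4-byte char #5 = F0 90 8D 82.
Offset 16: leading byte 0xC5 = 11000101 → 2-byte char #6 = C5 95.
Offset 18: leading byte 0xF3 = 11110011 → 4-byte char #7 = F3 80 81 B3.
Leading byte 0xF3 = 11110011 matches 11110xxx → 4-byte sequence.
Byte 1: 0xF3 = 11110011, payload 011 (3 bits).
Byte 2: 0x80 = 10000000 (10xxxxxx ✓), payload 000000.
Byte 3: 0x81 = 10000001 (10xxxxxx ✓), payload 000001.
Byte 4: 0xB3 = 10110011 (10xxxxxx ✓), payload 110011.
Concatenate: 011000000000001110011 = 0xC0073 (21 bits → U+C0073).

U+C0073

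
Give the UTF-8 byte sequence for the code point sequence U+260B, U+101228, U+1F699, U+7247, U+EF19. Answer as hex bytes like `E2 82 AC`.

E2 98 8B F4 81 88 A8 F0 9F 9A 99 E7 89 87 EE BC 99

U+260B: 3-byte form → E2 98 8B.
U+101228: 4-byte form → F4 81 88 A8.
U+1F699: 4-byte form → F0 9F 9A 99.
U+7247: 3-byte form → E7 89 87.
U+EF19: 3-byte form → EE BC 99.
Concatenated (17 bytes): E2 98 8B F4 81 88 A8 F0 9F 9A 99 E7 89 87 EE BC 99.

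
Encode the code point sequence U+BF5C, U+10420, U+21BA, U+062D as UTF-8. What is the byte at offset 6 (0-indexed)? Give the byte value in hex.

U+BF5C → 3-byte form EB BD 9C at offsets 0–2.
U+10420 → 4-byte form F0 90 90 A0 at offsets 3–6.
Offset 6 falls in char 2's range; it's byte 4 of F0 90 90 A0 = 0xA0.

0xA0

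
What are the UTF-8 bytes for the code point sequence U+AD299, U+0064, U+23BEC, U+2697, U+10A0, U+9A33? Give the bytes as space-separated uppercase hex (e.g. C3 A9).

F2 AD 8A 99 64 F0 A3 AF AC E2 9A 97 E1 82 A0 E9 A8 B3

U+AD299: 4-byte form → F2 AD 8A 99.
U+0064: 1-byte form → 64.
U+23BEC: 4-byte form → F0 A3 AF AC.
U+2697: 3-byte form → E2 9A 97.
U+10A0: 3-byte form → E1 82 A0.
U+9A33: 3-byte form → E9 A8 B3.
Concatenated (18 bytes): F2 AD 8A 99 64 F0 A3 AF AC E2 9A 97 E1 82 A0 E9 A8 B3.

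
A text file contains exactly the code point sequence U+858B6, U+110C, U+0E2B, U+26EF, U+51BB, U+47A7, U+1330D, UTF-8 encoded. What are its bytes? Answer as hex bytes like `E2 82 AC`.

U+858B6: 4-byte form → F2 85 A2 B6.
U+110C: 3-byte form → E1 84 8C.
U+0E2B: 3-byte form → E0 B8 AB.
U+26EF: 3-byte form → E2 9B AF.
U+51BB: 3-byte form → E5 86 BB.
U+47A7: 3-byte form → E4 9E A7.
U+1330D: 4-byte form → F0 93 8C 8D.
Concatenated (23 bytes): F2 85 A2 B6 E1 84 8C E0 B8 AB E2 9B AF E5 86 BB E4 9E A7 F0 93 8C 8D.

F2 85 A2 B6 E1 84 8C E0 B8 AB E2 9B AF E5 86 BB E4 9E A7 F0 93 8C 8D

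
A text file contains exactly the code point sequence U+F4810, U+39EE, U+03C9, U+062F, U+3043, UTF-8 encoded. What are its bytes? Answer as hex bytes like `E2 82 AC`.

F3 B4 A0 90 E3 A7 AE CF 89 D8 AF E3 81 83

U+F4810: 4-byte form → F3 B4 A0 90.
U+39EE: 3-byte form → E3 A7 AE.
U+03C9: 2-byte form → CF 89.
U+062F: 2-byte form → D8 AF.
U+3043: 3-byte form → E3 81 83.
Concatenated (14 bytes): F3 B4 A0 90 E3 A7 AE CF 89 D8 AF E3 81 83.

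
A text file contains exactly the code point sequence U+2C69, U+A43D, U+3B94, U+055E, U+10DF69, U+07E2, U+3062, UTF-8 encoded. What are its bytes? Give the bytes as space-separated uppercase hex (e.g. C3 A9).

U+2C69: 3-byte form → E2 B1 A9.
U+A43D: 3-byte form → EA 90 BD.
U+3B94: 3-byte form → E3 AE 94.
U+055E: 2-byte form → D5 9E.
U+10DF69: 4-byte form → F4 8D BD A9.
U+07E2: 2-byte form → DF A2.
U+3062: 3-byte form → E3 81 A2.
Concatenated (20 bytes): E2 B1 A9 EA 90 BD E3 AE 94 D5 9E F4 8D BD A9 DF A2 E3 81 A2.

E2 B1 A9 EA 90 BD E3 AE 94 D5 9E F4 8D BD A9 DF A2 E3 81 A2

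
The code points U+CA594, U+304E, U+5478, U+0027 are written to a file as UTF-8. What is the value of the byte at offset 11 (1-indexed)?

1-indexed offset 11 is 0-indexed offset 10.
U+CA594 → 4-byte form F3 8A 96 94 at offsets 0–3.
U+304E → 3-byte form E3 81 8E at offsets 4–6.
U+5478 → 3-byte form E5 91 B8 at offsets 7–9.
U+0027 → 1-byte form 27 at offsets 10–10.
Offset 10 falls in char 4's range; it's byte 1 of 27 = 0x27.

0x27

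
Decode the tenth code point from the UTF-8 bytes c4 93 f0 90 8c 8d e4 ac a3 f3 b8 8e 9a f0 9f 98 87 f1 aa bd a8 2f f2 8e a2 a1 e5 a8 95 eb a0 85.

U+B805

Offset 0: leading byte 0xC4 = 11000100 → 2-byte char #1 = C4 93.
Offset 2: leading byte 0xF0 = 11110000 → 4-byte char #2 = F0 90 8C 8D.
Offset 6: leading byte 0xE4 = 11100100 → 3-byte char #3 = E4 AC A3.
Offset 9: leading byte 0xF3 = 11110011 → 4-byte char #4 = F3 B8 8E 9A.
Offset 13: leading byte 0xF0 = 11110000 → 4-byte char #5 = F0 9F 98 87.
Offset 17: leading byte 0xF1 = 11110001 → 4-byte char #6 = F1 AA BD A8.
Offset 21: leading byte 0x2F = 00101111 → 1-byte char #7 = 2F.
Offset 22: leading byte 0xF2 = 11110010 → 4-byte char #8 = F2 8E A2 A1.
Offset 26: leading byte 0xE5 = 11100101 → 3-byte char #9 = E5 A8 95.
Offset 29: leading byte 0xEB = 11101011 → 3-byte char #10 = EB A0 85.
Leading byte 0xEB = 11101011 matches 1110xxxx → 3-byte sequence.
Byte 1: 0xEB = 11101011, payload 1011 (4 bits).
Byte 2: 0xA0 = 10100000 (10xxxxxx ✓), payload 100000.
Byte 3: 0x85 = 10000101 (10xxxxxx ✓), payload 000101.
Concatenate: 1011100000000101 = 0xB805 (16 bits → U+B805).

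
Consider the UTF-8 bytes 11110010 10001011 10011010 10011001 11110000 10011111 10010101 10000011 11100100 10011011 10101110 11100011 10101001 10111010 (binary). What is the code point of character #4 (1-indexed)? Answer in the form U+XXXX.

Offset 0: leading byte 0xF2 = 11110010 → 4-byte char #1 = F2 8B 9A 99.
Offset 4: leading byte 0xF0 = 11110000 → 4-byte char #2 = F0 9F 95 83.
Offset 8: leading byte 0xE4 = 11100100 → 3-byte char #3 = E4 9B AE.
Offset 11: leading byte 0xE3 = 11100011 → 3-byte char #4 = E3 A9 BA.
Leading byte 0xE3 = 11100011 matches 1110xxxx → 3-byte sequence.
Byte 1: 0xE3 = 11100011, payload 0011 (4 bits).
Byte 2: 0xA9 = 10101001 (10xxxxxx ✓), payload 101001.
Byte 3: 0xBA = 10111010 (10xxxxxx ✓), payload 111010.
Concatenate: 0011101001111010 = 0x3A7A (16 bits → U+3A7A).

U+3A7A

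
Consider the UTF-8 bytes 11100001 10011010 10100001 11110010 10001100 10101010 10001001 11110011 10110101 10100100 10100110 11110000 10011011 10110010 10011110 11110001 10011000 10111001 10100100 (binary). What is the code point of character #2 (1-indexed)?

U+8CA89

Offset 0: leading byte 0xE1 = 11100001 → 3-byte char #1 = E1 9A A1.
Offset 3: leading byte 0xF2 = 11110010 → 4-byte char #2 = F2 8C AA 89.
Leading byte 0xF2 = 11110010 matches 11110xxx → 4-byte sequence.
Byte 1: 0xF2 = 11110010, payload 010 (3 bits).
Byte 2: 0x8C = 10001100 (10xxxxxx ✓), payload 001100.
Byte 3: 0xAA = 10101010 (10xxxxxx ✓), payload 101010.
Byte 4: 0x89 = 10001001 (10xxxxxx ✓), payload 001001.
Concatenate: 010001100101010001001 = 0x8CA89 (21 bits → U+8CA89).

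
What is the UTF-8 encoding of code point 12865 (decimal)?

U+3241 = 0x3241 = 12865 decimal. In range U+0800–U+FFFF → 3-byte form: 1110xxxx 10xxxxxx 10xxxxxx.
Binary (16 bits): 0011001001000001.
Split 4+6+6: 0011 | 001001 | 000001.
Byte 1: 11100011 = 0xE3.
Byte 2: 10001001 = 0x89.
Byte 3: 10000001 = 0x81.

E3 89 81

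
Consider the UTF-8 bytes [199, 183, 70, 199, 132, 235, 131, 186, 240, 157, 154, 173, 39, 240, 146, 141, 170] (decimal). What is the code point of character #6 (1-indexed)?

Offset 0: leading byte 0xC7 = 11000111 → 2-byte char #1 = C7 B7.
Offset 2: leading byte 0x46 = 01000110 → 1-byte char #2 = 46.
Offset 3: leading byte 0xC7 = 11000111 → 2-byte char #3 = C7 84.
Offset 5: leading byte 0xEB = 11101011 → 3-byte char #4 = EB 83 BA.
Offset 8: leading byte 0xF0 = 11110000 → 4-byte char #5 = F0 9D 9A AD.
Offset 12: leading byte 0x27 = 00100111 → 1-byte char #6 = 27.
Leading byte 0x27 = 00100111 matches 0xxxxxxx → 1-byte sequence.
Byte 1: 0x27 = 00100111, payload 0100111 (7 bits).
Concatenate: 0100111 = 0x27 (7 bits → U+0027).

U+0027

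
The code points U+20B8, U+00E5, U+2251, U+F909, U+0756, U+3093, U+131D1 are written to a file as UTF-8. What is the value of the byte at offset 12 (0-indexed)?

U+20B8 → 3-byte form E2 82 B8 at offsets 0–2.
U+00E5 → 2-byte form C3 A5 at offsets 3–4.
U+2251 → 3-byte form E2 89 91 at offsets 5–7.
U+F909 → 3-byte form EF A4 89 at offsets 8–10.
U+0756 → 2-byte form DD 96 at offsets 11–12.
Offset 12 falls in char 5's range; it's byte 2 of DD 96 = 0x96.

0x96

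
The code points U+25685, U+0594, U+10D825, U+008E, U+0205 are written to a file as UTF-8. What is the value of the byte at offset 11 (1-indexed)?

0xC2

1-indexed offset 11 is 0-indexed offset 10.
U+25685 → 4-byte form F0 A5 9A 85 at offsets 0–3.
U+0594 → 2-byte form D6 94 at offsets 4–5.
U+10D825 → 4-byte form F4 8D A0 A5 at offsets 6–9.
U+008E → 2-byte form C2 8E at offsets 10–11.
Offset 10 falls in char 4's range; it's byte 1 of C2 8E = 0xC2.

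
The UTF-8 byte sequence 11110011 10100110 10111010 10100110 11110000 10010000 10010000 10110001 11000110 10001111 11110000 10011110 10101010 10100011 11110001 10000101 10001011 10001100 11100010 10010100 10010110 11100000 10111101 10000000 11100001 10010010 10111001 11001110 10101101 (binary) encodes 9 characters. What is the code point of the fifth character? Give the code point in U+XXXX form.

Offset 0: leading byte 0xF3 = 11110011 → 4-byte char #1 = F3 A6 BA A6.
Offset 4: leading byte 0xF0 = 11110000 → 4-byte char #2 = F0 90 90 B1.
Offset 8: leading byte 0xC6 = 11000110 → 2-byte char #3 = C6 8F.
Offset 10: leading byte 0xF0 = 11110000 → 4-byte char #4 = F0 9E AA A3.
Offset 14: leading byte 0xF1 = 11110001 → 4-byte char #5 = F1 85 8B 8C.
Leading byte 0xF1 = 11110001 matches 11110xxx → 4-byte sequence.
Byte 1: 0xF1 = 11110001, payload 001 (3 bits).
Byte 2: 0x85 = 10000101 (10xxxxxx ✓), payload 000101.
Byte 3: 0x8B = 10001011 (10xxxxxx ✓), payload 001011.
Byte 4: 0x8C = 10001100 (10xxxxxx ✓), payload 001100.
Concatenate: 001000101001011001100 = 0x452CC (21 bits → U+452CC).

U+452CC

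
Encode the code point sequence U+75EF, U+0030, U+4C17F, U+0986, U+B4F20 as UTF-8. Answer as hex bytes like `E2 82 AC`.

U+75EF: 3-byte form → E7 97 AF.
U+0030: 1-byte form → 30.
U+4C17F: 4-byte form → F1 8C 85 BF.
U+0986: 3-byte form → E0 A6 86.
U+B4F20: 4-byte form → F2 B4 BC A0.
Concatenated (15 bytes): E7 97 AF 30 F1 8C 85 BF E0 A6 86 F2 B4 BC A0.

E7 97 AF 30 F1 8C 85 BF E0 A6 86 F2 B4 BC A0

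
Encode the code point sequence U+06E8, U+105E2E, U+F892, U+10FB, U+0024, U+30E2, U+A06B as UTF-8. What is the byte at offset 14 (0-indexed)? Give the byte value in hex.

0x83

U+06E8 → 2-byte form DB A8 at offsets 0–1.
U+105E2E → 4-byte form F4 85 B8 AE at offsets 2–5.
U+F892 → 3-byte form EF A2 92 at offsets 6–8.
U+10FB → 3-byte form E1 83 BB at offsets 9–11.
U+0024 → 1-byte form 24 at offsets 12–12.
U+30E2 → 3-byte form E3 83 A2 at offsets 13–15.
Offset 14 falls in char 6's range; it's byte 2 of E3 83 A2 = 0x83.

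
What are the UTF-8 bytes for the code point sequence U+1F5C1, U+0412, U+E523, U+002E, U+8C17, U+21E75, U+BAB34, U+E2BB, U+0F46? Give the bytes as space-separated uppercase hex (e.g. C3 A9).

F0 9F 97 81 D0 92 EE 94 A3 2E E8 B0 97 F0 A1 B9 B5 F2 BA AC B4 EE 8A BB E0 BD 86

U+1F5C1: 4-byte form → F0 9F 97 81.
U+0412: 2-byte form → D0 92.
U+E523: 3-byte form → EE 94 A3.
U+002E: 1-byte form → 2E.
U+8C17: 3-byte form → E8 B0 97.
U+21E75: 4-byte form → F0 A1 B9 B5.
U+BAB34: 4-byte form → F2 BA AC B4.
U+E2BB: 3-byte form → EE 8A BB.
U+0F46: 3-byte form → E0 BD 86.
Concatenated (27 bytes): F0 9F 97 81 D0 92 EE 94 A3 2E E8 B0 97 F0 A1 B9 B5 F2 BA AC B4 EE 8A BB E0 BD 86.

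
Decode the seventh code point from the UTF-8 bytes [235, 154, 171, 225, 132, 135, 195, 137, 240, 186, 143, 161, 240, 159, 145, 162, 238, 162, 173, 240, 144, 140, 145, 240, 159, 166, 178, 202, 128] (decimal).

Offset 0: leading byte 0xEB = 11101011 → 3-byte char #1 = EB 9A AB.
Offset 3: leading byte 0xE1 = 11100001 → 3-byte char #2 = E1 84 87.
Offset 6: leading byte 0xC3 = 11000011 → 2-byte char #3 = C3 89.
Offset 8: leading byte 0xF0 = 11110000 → 4-byte char #4 = F0 BA 8F A1.
Offset 12: leading byte 0xF0 = 11110000 → 4-byte char #5 = F0 9F 91 A2.
Offset 16: leading byte 0xEE = 11101110 → 3-byte char #6 = EE A2 AD.
Offset 19: leading byte 0xF0 = 11110000 → 4-byte char #7 = F0 90 8C 91.
Leading byte 0xF0 = 11110000 matches 11110xxx → 4-byte sequence.
Byte 1: 0xF0 = 11110000, payload 000 (3 bits).
Byte 2: 0x90 = 10010000 (10xxxxxx ✓), payload 010000.
Byte 3: 0x8C = 10001100 (10xxxxxx ✓), payload 001100.
Byte 4: 0x91 = 10010001 (10xxxxxx ✓), payload 010001.
Concatenate: 000010000001100010001 = 0x10311 (21 bits → U+10311).

U+10311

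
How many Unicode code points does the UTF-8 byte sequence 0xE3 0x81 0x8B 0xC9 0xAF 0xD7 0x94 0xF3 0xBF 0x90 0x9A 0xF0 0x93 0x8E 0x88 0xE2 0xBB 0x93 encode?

Byte at offset 0: 0xE3 = 11100011 → 3-byte char (#1). Advance 3.
Byte at offset 3: 0xC9 = 11001001 → 2-byte char (#2). Advance 2.
Byte at offset 5: 0xD7 = 11010111 → 2-byte char (#3). Advance 2.
Byte at offset 7: 0xF3 = 11110011 → 4-byte char (#4). Advance 4.
Byte at offset 11: 0xF0 = 11110000 → 4-byte char (#5). Advance 4.
Byte at offset 15: 0xE2 = 11100010 → 3-byte char (#6). Advance 3.
Reached end at offset 18 after 6 code points.

6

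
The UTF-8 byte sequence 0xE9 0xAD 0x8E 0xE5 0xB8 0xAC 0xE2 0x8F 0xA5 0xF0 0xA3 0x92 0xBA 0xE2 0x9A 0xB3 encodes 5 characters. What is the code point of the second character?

U+5E2C

Offset 0: leading byte 0xE9 = 11101001 → 3-byte char #1 = E9 AD 8E.
Offset 3: leading byte 0xE5 = 11100101 → 3-byte char #2 = E5 B8 AC.
Leading byte 0xE5 = 11100101 matches 1110xxxx → 3-byte sequence.
Byte 1: 0xE5 = 11100101, payload 0101 (4 bits).
Byte 2: 0xB8 = 10111000 (10xxxxxx ✓), payload 111000.
Byte 3: 0xAC = 10101100 (10xxxxxx ✓), payload 101100.
Concatenate: 0101111000101100 = 0x5E2C (16 bits → U+5E2C).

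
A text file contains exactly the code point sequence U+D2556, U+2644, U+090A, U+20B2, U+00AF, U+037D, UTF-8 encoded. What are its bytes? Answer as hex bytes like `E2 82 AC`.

F3 92 95 96 E2 99 84 E0 A4 8A E2 82 B2 C2 AF CD BD

U+D2556: 4-byte form → F3 92 95 96.
U+2644: 3-byte form → E2 99 84.
U+090A: 3-byte form → E0 A4 8A.
U+20B2: 3-byte form → E2 82 B2.
U+00AF: 2-byte form → C2 AF.
U+037D: 2-byte form → CD BD.
Concatenated (17 bytes): F3 92 95 96 E2 99 84 E0 A4 8A E2 82 B2 C2 AF CD BD.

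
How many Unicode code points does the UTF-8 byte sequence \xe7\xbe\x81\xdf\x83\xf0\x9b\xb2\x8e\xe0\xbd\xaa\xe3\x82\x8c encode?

Byte at offset 0: 0xE7 = 11100111 → 3-byte char (#1). Advance 3.
Byte at offset 3: 0xDF = 11011111 → 2-byte char (#2). Advance 2.
Byte at offset 5: 0xF0 = 11110000 → 4-byte char (#3). Advance 4.
Byte at offset 9: 0xE0 = 11100000 → 3-byte char (#4). Advance 3.
Byte at offset 12: 0xE3 = 11100011 → 3-byte char (#5). Advance 3.
Reached end at offset 15 after 5 code points.

5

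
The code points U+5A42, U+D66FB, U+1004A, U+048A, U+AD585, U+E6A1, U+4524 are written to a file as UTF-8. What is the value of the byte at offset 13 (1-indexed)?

0x8A

1-indexed offset 13 is 0-indexed offset 12.
U+5A42 → 3-byte form E5 A9 82 at offsets 0–2.
U+D66FB → 4-byte form F3 96 9B BB at offsets 3–6.
U+1004A → 4-byte form F0 90 81 8A at offsets 7–10.
U+048A → 2-byte form D2 8A at offsets 11–12.
Offset 12 falls in char 4's range; it's byte 2 of D2 8A = 0x8A.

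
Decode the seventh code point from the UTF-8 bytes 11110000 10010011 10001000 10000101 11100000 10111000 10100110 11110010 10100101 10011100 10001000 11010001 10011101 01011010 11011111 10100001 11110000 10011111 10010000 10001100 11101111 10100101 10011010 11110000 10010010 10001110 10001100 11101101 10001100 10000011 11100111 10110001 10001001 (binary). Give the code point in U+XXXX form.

U+1F40C

Offset 0: leading byte 0xF0 = 11110000 → 4-byte char #1 = F0 93 88 85.
Offset 4: leading byte 0xE0 = 11100000 → 3-byte char #2 = E0 B8 A6.
Offset 7: leading byte 0xF2 = 11110010 → 4-byte char #3 = F2 A5 9C 88.
Offset 11: leading byte 0xD1 = 11010001 → 2-byte char #4 = D1 9D.
Offset 13: leading byte 0x5A = 01011010 → 1-byte char #5 = 5A.
Offset 14: leading byte 0xDF = 11011111 → 2-byte char #6 = DF A1.
Offset 16: leading byte 0xF0 = 11110000 → 4-byte char #7 = F0 9F 90 8C.
Leading byte 0xF0 = 11110000 matches 11110xxx → 4-byte sequence.
Byte 1: 0xF0 = 11110000, payload 000 (3 bits).
Byte 2: 0x9F = 10011111 (10xxxxxx ✓), payload 011111.
Byte 3: 0x90 = 10010000 (10xxxxxx ✓), payload 010000.
Byte 4: 0x8C = 10001100 (10xxxxxx ✓), payload 001100.
Concatenate: 000011111010000001100 = 0x1F40C (21 bits → U+1F40C).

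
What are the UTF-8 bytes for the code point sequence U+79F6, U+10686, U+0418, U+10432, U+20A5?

E7 A7 B6 F0 90 9A 86 D0 98 F0 90 90 B2 E2 82 A5

U+79F6: 3-byte form → E7 A7 B6.
U+10686: 4-byte form → F0 90 9A 86.
U+0418: 2-byte form → D0 98.
U+10432: 4-byte form → F0 90 90 B2.
U+20A5: 3-byte form → E2 82 A5.
Concatenated (16 bytes): E7 A7 B6 F0 90 9A 86 D0 98 F0 90 90 B2 E2 82 A5.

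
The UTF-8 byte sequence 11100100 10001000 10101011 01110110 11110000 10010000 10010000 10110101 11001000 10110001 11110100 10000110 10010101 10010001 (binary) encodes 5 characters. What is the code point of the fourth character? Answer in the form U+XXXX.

U+0231

Offset 0: leading byte 0xE4 = 11100100 → 3-byte char #1 = E4 88 AB.
Offset 3: leading byte 0x76 = 01110110 → 1-byte char #2 = 76.
Offset 4: leading byte 0xF0 = 11110000 → 4-byte char #3 = F0 90 90 B5.
Offset 8: leading byte 0xC8 = 11001000 → 2-byte char #4 = C8 B1.
Leading byte 0xC8 = 11001000 matches 110xxxxx → 2-byte sequence.
Byte 1: 0xC8 = 11001000, payload 01000 (5 bits).
Byte 2: 0xB1 = 10110001 (10xxxxxx ✓), payload 110001.
Concatenate: 01000110001 = 0x231 (11 bits → U+0231).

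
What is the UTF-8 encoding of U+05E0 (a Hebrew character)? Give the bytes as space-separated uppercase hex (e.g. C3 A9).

U+05E0 = 0x5E0 = 1504 decimal. In range U+0080–U+07FF → 2-byte form: 110xxxxx 10xxxxxx.
Binary (11 bits): 10111100000.
Split 5+6: 10111 | 100000.
Byte 1: 11010111 = 0xD7.
Byte 2: 10100000 = 0xA0.

D7 A0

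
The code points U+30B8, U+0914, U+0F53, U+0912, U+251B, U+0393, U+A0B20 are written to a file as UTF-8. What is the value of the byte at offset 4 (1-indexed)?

0xE0

1-indexed offset 4 is 0-indexed offset 3.
U+30B8 → 3-byte form E3 82 B8 at offsets 0–2.
U+0914 → 3-byte form E0 A4 94 at offsets 3–5.
Offset 3 falls in char 2's range; it's byte 1 of E0 A4 94 = 0xE0.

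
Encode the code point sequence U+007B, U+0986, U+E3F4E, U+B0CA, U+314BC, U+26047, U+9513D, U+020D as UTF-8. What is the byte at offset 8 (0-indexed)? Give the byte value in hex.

0xEB

U+007B → 1-byte form 7B at offsets 0–0.
U+0986 → 3-byte form E0 A6 86 at offsets 1–3.
U+E3F4E → 4-byte form F3 A3 BD 8E at offsets 4–7.
U+B0CA → 3-byte form EB 83 8A at offsets 8–10.
Offset 8 falls in char 4's range; it's byte 1 of EB 83 8A = 0xEB.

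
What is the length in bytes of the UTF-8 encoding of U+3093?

U+3093 = 0x3093. UTF-8 uses 1 byte below 0x80, 2 below 0x800, 3 below 0x10000, 4 up to 0x10FFFF. 0x3093 is in U+0800–U+FFFF → 3 bytes.

3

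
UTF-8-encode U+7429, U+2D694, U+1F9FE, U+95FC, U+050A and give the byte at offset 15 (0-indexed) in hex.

0x8A

U+7429 → 3-byte form E7 90 A9 at offsets 0–2.
U+2D694 → 4-byte form F0 AD 9A 94 at offsets 3–6.
U+1F9FE → 4-byte form F0 9F A7 BE at offsets 7–10.
U+95FC → 3-byte form E9 97 BC at offsets 11–13.
U+050A → 2-byte form D4 8A at offsets 14–15.
Offset 15 falls in char 5's range; it's byte 2 of D4 8A = 0x8A.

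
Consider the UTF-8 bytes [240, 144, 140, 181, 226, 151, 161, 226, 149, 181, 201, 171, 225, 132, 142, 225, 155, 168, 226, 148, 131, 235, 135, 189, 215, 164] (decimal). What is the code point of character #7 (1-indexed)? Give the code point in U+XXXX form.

Offset 0: leading byte 0xF0 = 11110000 → 4-byte char #1 = F0 90 8C B5.
Offset 4: leading byte 0xE2 = 11100010 → 3-byte char #2 = E2 97 A1.
Offset 7: leading byte 0xE2 = 11100010 → 3-byte char #3 = E2 95 B5.
Offset 10: leading byte 0xC9 = 11001001 → 2-byte char #4 = C9 AB.
Offset 12: leading byte 0xE1 = 11100001 → 3-byte char #5 = E1 84 8E.
Offset 15: leading byte 0xE1 = 11100001 → 3-byte char #6 = E1 9B A8.
Offset 18: leading byte 0xE2 = 11100010 → 3-byte char #7 = E2 94 83.
Leading byte 0xE2 = 11100010 matches 1110xxxx → 3-byte sequence.
Byte 1: 0xE2 = 11100010, payload 0010 (4 bits).
Byte 2: 0x94 = 10010100 (10xxxxxx ✓), payload 010100.
Byte 3: 0x83 = 10000011 (10xxxxxx ✓), payload 000011.
Concatenate: 0010010100000011 = 0x2503 (16 bits → U+2503).

U+2503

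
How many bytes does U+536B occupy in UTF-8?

U+536B = 0x536B. UTF-8 uses 1 byte below 0x80, 2 below 0x800, 3 below 0x10000, 4 up to 0x10FFFF. 0x536B is in U+0800–U+FFFF → 3 bytes.

3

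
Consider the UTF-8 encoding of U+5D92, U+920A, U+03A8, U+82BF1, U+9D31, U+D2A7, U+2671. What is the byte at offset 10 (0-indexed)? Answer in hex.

0xAF

U+5D92 → 3-byte form E5 B6 92 at offsets 0–2.
U+920A → 3-byte form E9 88 8A at offsets 3–5.
U+03A8 → 2-byte form CE A8 at offsets 6–7.
U+82BF1 → 4-byte form F2 82 AF B1 at offsets 8–11.
Offset 10 falls in char 4's range; it's byte 3 of F2 82 AF B1 = 0xAF.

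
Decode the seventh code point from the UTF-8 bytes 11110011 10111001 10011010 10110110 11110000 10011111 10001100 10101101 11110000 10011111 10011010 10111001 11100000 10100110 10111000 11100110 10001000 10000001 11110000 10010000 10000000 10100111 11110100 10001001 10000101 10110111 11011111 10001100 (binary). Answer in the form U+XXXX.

Offset 0: leading byte 0xF3 = 11110011 → 4-byte char #1 = F3 B9 9A B6.
Offset 4: leading byte 0xF0 = 11110000 → 4-byte char #2 = F0 9F 8C AD.
Offset 8: leading byte 0xF0 = 11110000 → 4-byte char #3 = F0 9F 9A B9.
Offset 12: leading byte 0xE0 = 11100000 → 3-byte char #4 = E0 A6 B8.
Offset 15: leading byte 0xE6 = 11100110 → 3-byte char #5 = E6 88 81.
Offset 18: leading byte 0xF0 = 11110000 → 4-byte char #6 = F0 90 80 A7.
Offset 22: leading byte 0xF4 = 11110100 → 4-byte char #7 = F4 89 85 B7.
Leading byte 0xF4 = 11110100 matches 11110xxx → 4-byte sequence.
Byte 1: 0xF4 = 11110100, payload 100 (3 bits).
Byte 2: 0x89 = 10001001 (10xxxxxx ✓), payload 001001.
Byte 3: 0x85 = 10000101 (10xxxxxx ✓), payload 000101.
Byte 4: 0xB7 = 10110111 (10xxxxxx ✓), payload 110111.
Concatenate: 100001001000101110111 = 0x109177 (21 bits → U+109177).

U+109177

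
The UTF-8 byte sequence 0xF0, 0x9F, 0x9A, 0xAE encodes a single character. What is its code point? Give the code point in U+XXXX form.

Leading byte 0xF0 = 11110000 matches 11110xxx → 4-byte sequence.
Byte 1: 0xF0 = 11110000, payload 000 (3 bits).
Byte 2: 0x9F = 10011111 (10xxxxxx ✓), payload 011111.
Byte 3: 0x9A = 10011010 (10xxxxxx ✓), payload 011010.
Byte 4: 0xAE = 10101110 (10xxxxxx ✓), payload 101110.
Concatenate: 000011111011010101110 = 0x1F6AE (21 bits → U+1F6AE).

U+1F6AE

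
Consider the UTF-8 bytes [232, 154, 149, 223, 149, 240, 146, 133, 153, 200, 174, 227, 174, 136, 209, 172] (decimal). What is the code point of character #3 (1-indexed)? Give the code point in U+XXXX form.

U+12159

Offset 0: leading byte 0xE8 = 11101000 → 3-byte char #1 = E8 9A 95.
Offset 3: leading byte 0xDF = 11011111 → 2-byte char #2 = DF 95.
Offset 5: leading byte 0xF0 = 11110000 → 4-byte char #3 = F0 92 85 99.
Leading byte 0xF0 = 11110000 matches 11110xxx → 4-byte sequence.
Byte 1: 0xF0 = 11110000, payload 000 (3 bits).
Byte 2: 0x92 = 10010010 (10xxxxxx ✓), payload 010010.
Byte 3: 0x85 = 10000101 (10xxxxxx ✓), payload 000101.
Byte 4: 0x99 = 10011001 (10xxxxxx ✓), payload 011001.
Concatenate: 000010010000101011001 = 0x12159 (21 bits → U+12159).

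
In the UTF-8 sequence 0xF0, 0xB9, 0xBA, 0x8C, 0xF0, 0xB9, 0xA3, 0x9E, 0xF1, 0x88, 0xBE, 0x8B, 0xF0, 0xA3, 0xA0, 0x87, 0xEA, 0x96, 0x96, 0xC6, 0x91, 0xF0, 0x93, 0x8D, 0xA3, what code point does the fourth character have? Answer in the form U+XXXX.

Offset 0: leading byte 0xF0 = 11110000 → 4-byte char #1 = F0 B9 BA 8C.
Offset 4: leading byte 0xF0 = 11110000 → 4-byte char #2 = F0 B9 A3 9E.
Offset 8: leading byte 0xF1 = 11110001 → 4-byte char #3 = F1 88 BE 8B.
Offset 12: leading byte 0xF0 = 11110000 → 4-byte char #4 = F0 A3 A0 87.
Leading byte 0xF0 = 11110000 matches 11110xxx → 4-byte sequence.
Byte 1: 0xF0 = 11110000, payload 000 (3 bits).
Byte 2: 0xA3 = 10100011 (10xxxxxx ✓), payload 100011.
Byte 3: 0xA0 = 10100000 (10xxxxxx ✓), payload 100000.
Byte 4: 0x87 = 10000111 (10xxxxxx ✓), payload 000111.
Concatenate: 000100011100000000111 = 0x23807 (21 bits → U+23807).

U+23807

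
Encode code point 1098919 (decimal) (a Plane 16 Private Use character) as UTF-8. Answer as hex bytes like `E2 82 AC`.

U+10C4A7 = 0x10C4A7 = 1098919 decimal. In range U+10000–U+10FFFF → 4-byte form: 11110xxx 10xxxxxx 10xxxxxx 10xxxxxx.
Binary (21 bits): 100001100010010100111.
Split 3+6+6+6: 100 | 001100 | 010010 | 100111.
Byte 1: 11110100 = 0xF4.
Byte 2: 10001100 = 0x8C.
Byte 3: 10010010 = 0x92.
Byte 4: 10100111 = 0xA7.

F4 8C 92 A7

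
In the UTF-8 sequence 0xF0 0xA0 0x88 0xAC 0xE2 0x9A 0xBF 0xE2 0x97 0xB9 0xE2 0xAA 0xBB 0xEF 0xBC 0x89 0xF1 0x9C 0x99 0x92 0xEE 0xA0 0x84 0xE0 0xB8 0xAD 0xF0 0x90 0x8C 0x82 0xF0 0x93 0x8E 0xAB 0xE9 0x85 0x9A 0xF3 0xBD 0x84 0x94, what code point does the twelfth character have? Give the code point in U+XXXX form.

Offset 0: leading byte 0xF0 = 11110000 → 4-byte char #1 = F0 A0 88 AC.
Offset 4: leading byte 0xE2 = 11100010 → 3-byte char #2 = E2 9A BF.
Offset 7: leading byte 0xE2 = 11100010 → 3-byte char #3 = E2 97 B9.
Offset 10: leading byte 0xE2 = 11100010 → 3-byte char #4 = E2 AA BB.
Offset 13: leading byte 0xEF = 11101111 → 3-byte char #5 = EF BC 89.
Offset 16: leading byte 0xF1 = 11110001 → 4-byte char #6 = F1 9C 99 92.
Offset 20: leading byte 0xEE = 11101110 → 3-byte char #7 = EE A0 84.
Offset 23: leading byte 0xE0 = 11100000 → 3-byte char #8 = E0 B8 AD.
Offset 26: leading byte 0xF0 = 11110000 → 4-byte char #9 = F0 90 8C 82.
Offset 30: leading byte 0xF0 = 11110000 → 4-byte char #10 = F0 93 8E AB.
Offset 34: leading byte 0xE9 = 11101001 → 3-byte char #11 = E9 85 9A.
Offset 37: leading byte 0xF3 = 11110011 → 4-byte char #12 = F3 BD 84 94.
Leading byte 0xF3 = 11110011 matches 11110xxx → 4-byte sequence.
Byte 1: 0xF3 = 11110011, payload 011 (3 bits).
Byte 2: 0xBD = 10111101 (10xxxxxx ✓), payload 111101.
Byte 3: 0x84 = 10000100 (10xxxxxx ✓), payload 000100.
Byte 4: 0x94 = 10010100 (10xxxxxx ✓), payload 010100.
Concatenate: 011111101000100010100 = 0xFD114 (21 bits → U+FD114).

U+FD114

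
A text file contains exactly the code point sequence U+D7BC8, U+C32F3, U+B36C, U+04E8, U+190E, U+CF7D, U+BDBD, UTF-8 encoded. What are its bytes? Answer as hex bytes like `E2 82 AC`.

U+D7BC8: 4-byte form → F3 97 AF 88.
U+C32F3: 4-byte form → F3 83 8B B3.
U+B36C: 3-byte form → EB 8D AC.
U+04E8: 2-byte form → D3 A8.
U+190E: 3-byte form → E1 A4 8E.
U+CF7D: 3-byte form → EC BD BD.
U+BDBD: 3-byte form → EB B6 BD.
Concatenated (22 bytes): F3 97 AF 88 F3 83 8B B3 EB 8D AC D3 A8 E1 A4 8E EC BD BD EB B6 BD.

F3 97 AF 88 F3 83 8B B3 EB 8D AC D3 A8 E1 A4 8E EC BD BD EB B6 BD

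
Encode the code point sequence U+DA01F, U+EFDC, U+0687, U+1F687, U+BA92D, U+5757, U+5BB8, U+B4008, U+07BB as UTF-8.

U+DA01F: 4-byte form → F3 9A 80 9F.
U+EFDC: 3-byte form → EE BF 9C.
U+0687: 2-byte form → DA 87.
U+1F687: 4-byte form → F0 9F 9A 87.
U+BA92D: 4-byte form → F2 BA A4 AD.
U+5757: 3-byte form → E5 9D 97.
U+5BB8: 3-byte form → E5 AE B8.
U+B4008: 4-byte form → F2 B4 80 88.
U+07BB: 2-byte form → DE BB.
Concatenated (29 bytes): F3 9A 80 9F EE BF 9C DA 87 F0 9F 9A 87 F2 BA A4 AD E5 9D 97 E5 AE B8 F2 B4 80 88 DE BB.

F3 9A 80 9F EE BF 9C DA 87 F0 9F 9A 87 F2 BA A4 AD E5 9D 97 E5 AE B8 F2 B4 80 88 DE BB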